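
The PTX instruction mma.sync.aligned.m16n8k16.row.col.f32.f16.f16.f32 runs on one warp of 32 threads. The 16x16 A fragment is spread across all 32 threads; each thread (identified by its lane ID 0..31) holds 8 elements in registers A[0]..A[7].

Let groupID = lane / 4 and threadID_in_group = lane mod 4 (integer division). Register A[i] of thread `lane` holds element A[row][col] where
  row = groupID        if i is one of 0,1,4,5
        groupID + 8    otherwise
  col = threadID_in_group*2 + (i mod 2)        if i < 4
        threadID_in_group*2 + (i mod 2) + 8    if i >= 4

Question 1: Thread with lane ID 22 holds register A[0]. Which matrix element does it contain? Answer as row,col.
lane 22: g=5 (22/4), t=2 (22%4)
i=0: r=5+0=5, c=2*2+0+0=4

5,4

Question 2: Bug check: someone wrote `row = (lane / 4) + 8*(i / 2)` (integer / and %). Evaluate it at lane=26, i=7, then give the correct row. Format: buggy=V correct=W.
`(lane / 4) + 8*(i / 2)`[26,7]->30
lane 26->26/4=6, 26 mod 4=2
i=7  r:6+8->14  c:2·2+1+8->13
row: 30 vs 14

buggy=30 correct=14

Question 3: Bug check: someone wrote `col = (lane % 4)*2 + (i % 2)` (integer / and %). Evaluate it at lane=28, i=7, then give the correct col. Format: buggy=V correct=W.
`(lane % 4)*2 + (i % 2)`[28,7]=>1
lane 28=>28/4=7, 28 mod 4=0
i=7  r:7+8=>15  c:2·0+1+8=>9
col: 1 vs 9

buggy=1 correct=9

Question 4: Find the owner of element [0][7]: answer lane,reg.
r:0=>grp=0,rB=0  c:7=>cB=0,tig=3,lo=1
L=0*4+3=3  i=0*4+0*2+1=1

3,1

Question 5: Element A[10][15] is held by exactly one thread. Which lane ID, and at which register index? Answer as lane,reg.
11,7

r=10→G=2,rhi=1  c=15→chi=1,T=3,p=1
L=2*4+3=11  i=1*4+1*2+1=7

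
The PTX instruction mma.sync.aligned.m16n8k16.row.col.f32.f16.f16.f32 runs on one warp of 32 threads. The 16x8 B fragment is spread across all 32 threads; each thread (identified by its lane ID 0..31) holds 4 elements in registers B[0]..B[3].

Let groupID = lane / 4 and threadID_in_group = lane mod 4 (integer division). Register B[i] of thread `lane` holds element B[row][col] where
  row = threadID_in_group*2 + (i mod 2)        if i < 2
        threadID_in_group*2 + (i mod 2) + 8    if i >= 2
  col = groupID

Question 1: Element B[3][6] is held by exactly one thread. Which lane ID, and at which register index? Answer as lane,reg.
c=6⇒gr=6  r=3⇒Rb=0,th=1,odd=1
L=6*4+1=25  i=0*2+1=1

25,1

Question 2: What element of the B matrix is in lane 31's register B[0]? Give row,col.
6,7

L=31->g=31>>2=7, t=31&3=3
[0]->row 3·2+0+0=6  col g=7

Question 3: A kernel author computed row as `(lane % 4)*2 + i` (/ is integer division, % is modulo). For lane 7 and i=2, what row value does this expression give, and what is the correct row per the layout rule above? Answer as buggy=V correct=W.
buggy=8 correct=14

`(lane % 4)*2 + i`[7,2]->8
L=7->gid=7>>2=1, tid=7&3=3
[2]->row 3·2+0+8=14  col gid=1
row: 8 vs 14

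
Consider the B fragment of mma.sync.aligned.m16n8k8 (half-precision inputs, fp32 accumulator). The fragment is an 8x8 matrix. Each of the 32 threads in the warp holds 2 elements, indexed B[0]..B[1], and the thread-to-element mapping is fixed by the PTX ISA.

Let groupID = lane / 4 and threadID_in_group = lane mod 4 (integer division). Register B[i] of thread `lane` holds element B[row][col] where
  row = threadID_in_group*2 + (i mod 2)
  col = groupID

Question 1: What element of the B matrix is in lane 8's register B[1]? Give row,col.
lane 8: gid=2 (8/4), tid=0 (8%4)
i=1: r=0*2+1=1, c=gid=2

1,2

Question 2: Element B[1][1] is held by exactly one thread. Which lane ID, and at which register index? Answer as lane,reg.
4,1

c=1⇒gr=1  r=1⇒th=0,odd=1
L=1*4+0=4  i=1=1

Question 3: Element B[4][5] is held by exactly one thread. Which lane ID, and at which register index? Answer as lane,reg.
22,0

c:5=>grp=5  r:4=>tig=2,lo=0
L=5*4+2=22  i=0=0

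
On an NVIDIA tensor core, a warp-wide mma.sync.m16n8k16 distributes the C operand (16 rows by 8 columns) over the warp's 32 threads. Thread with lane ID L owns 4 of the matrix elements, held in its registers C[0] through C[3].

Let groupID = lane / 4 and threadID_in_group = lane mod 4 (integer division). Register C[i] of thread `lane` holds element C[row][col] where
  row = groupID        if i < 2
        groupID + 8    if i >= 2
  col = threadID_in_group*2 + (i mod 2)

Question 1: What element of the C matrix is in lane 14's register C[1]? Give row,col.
lane 14→14/4=3, 14 mod 4=2
i=1  r:3+0→3  c:2·2+1→5

3,5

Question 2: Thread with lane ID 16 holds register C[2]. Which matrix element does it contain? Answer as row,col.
12,0

lane 16->16/4=4, 16 mod 4=0
i=2  r:4+8->12  c:2·0+0->0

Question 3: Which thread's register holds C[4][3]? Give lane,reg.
r: 4->gid=4,r8=0  c: 3->tid=1,i&1=1
L=4*4+1=17  i=0*2+1=1

17,1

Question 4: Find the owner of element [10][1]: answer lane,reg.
8,3

r: 10->gid=2,r8=1  c: 1->tid=0,i&1=1
L=2*4+0=8  i=1*2+1=3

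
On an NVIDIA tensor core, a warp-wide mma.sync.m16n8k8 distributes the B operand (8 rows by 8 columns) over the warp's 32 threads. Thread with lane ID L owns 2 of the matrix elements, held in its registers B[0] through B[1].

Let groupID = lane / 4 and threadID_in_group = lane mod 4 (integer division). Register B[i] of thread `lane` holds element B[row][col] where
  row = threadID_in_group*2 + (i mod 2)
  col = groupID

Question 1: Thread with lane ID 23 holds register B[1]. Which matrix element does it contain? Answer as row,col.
7,5

L=23→G=23>>2=5, T=23&3=3
[1]→row 3·2+1=7  col G=5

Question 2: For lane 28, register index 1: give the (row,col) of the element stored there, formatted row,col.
L=28→G=28>>2=7, T=28&3=0
[1]→row 0·2+1=1  col G=7

1,7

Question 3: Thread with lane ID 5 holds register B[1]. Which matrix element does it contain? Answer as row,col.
3,1

lane 5=>5/4=1, 5 mod 4=1
i=1  r:2·1+1=>3  c:1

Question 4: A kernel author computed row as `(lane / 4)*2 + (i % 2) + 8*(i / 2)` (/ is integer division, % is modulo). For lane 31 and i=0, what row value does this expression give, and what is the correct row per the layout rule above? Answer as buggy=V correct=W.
`(lane / 4)*2 + (i % 2) + 8*(i / 2)`[31,0]->14
L=31->g=31>>2=7, t=31&3=3
[0]->row 3·2+0=6  col g=7
row: 14 vs 6

buggy=14 correct=6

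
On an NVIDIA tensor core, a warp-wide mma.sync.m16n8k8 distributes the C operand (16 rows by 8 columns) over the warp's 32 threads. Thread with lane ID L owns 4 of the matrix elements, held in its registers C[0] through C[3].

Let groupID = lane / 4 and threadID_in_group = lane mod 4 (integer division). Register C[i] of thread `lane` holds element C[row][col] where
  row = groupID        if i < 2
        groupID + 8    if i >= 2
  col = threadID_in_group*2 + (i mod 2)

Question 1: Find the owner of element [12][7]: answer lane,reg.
r: 12->gid=4,r8=1  c: 7->tid=3,i&1=1
L=4*4+3=19  i=1*2+1=3

19,3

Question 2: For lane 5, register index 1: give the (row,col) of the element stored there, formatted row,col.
lane 5->5/4=1, 5 mod 4=1
i=1  r:1+0->1  c:2·1+1->3

1,3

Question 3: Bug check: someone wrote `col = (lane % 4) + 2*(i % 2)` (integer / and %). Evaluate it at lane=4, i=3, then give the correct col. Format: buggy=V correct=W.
`(lane % 4) + 2*(i % 2)`[4,3]->2
4: g=1,t=0
[3] (1+8,0*2+1) = (9,1)
col: 2 vs 1

buggy=2 correct=1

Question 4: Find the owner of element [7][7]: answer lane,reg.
r: 7->gid=7,r8=0  c: 7->tid=3,i&1=1
L=7*4+3=31  i=0*2+1=1

31,1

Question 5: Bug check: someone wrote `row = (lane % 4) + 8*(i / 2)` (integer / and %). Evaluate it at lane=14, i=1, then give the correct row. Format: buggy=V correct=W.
buggy=2 correct=3

`(lane % 4) + 8*(i / 2)`[14,1]→2
lane 14→14/4=3, 14 mod 4=2
i=1  r:3+0→3  c:2·2+1→5
row: 2 vs 3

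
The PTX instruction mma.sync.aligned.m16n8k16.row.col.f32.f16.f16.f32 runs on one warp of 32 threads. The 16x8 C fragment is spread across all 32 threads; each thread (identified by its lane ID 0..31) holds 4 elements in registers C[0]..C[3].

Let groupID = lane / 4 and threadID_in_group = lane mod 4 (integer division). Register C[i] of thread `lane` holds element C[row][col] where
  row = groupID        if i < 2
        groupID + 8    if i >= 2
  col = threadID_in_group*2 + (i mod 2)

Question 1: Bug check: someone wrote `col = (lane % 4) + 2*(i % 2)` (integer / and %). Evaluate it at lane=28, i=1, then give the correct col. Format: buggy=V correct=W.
buggy=2 correct=1

`(lane % 4) + 2*(i % 2)`[28,1]->2
lane 28->28/4=7, 28 mod 4=0
i=1  r:7+0->7  c:2·0+1->1
col: 2 vs 1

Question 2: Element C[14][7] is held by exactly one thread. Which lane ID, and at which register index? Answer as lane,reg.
r: 14->gid=6,r8=1  c: 7->tid=3,i&1=1
L=6*4+3=27  i=1*2+1=3

27,3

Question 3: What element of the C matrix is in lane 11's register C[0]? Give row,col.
lane 11=>11/4=2, 11 mod 4=3
i=0  r:2+0=>2  c:2·3+0=>6

2,6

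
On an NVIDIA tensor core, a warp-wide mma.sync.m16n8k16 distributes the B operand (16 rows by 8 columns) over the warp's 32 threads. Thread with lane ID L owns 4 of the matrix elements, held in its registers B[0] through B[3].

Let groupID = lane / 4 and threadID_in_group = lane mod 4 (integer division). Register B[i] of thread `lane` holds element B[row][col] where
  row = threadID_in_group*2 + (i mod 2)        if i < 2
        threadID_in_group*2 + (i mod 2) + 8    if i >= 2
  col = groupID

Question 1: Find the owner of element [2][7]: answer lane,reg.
c: 7->gid=7  r: 2->r8=0,tid=1,i&1=0
L=7*4+1=29  i=0*2+0=0

29,0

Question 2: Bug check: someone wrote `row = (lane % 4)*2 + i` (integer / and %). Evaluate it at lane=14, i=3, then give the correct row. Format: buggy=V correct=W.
buggy=7 correct=13

`(lane % 4)*2 + i`[14,3]->7
14: g=3,t=2
[3] (2*2+1+8,3) = (13,3)
row: 7 vs 13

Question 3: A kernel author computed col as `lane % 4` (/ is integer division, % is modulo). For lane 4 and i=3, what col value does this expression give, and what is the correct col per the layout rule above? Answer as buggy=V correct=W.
buggy=0 correct=1

`lane % 4`[4,3]->0
4: gid=1,tid=0
[3] (0*2+1+8,1) = (9,1)
col: 0 vs 1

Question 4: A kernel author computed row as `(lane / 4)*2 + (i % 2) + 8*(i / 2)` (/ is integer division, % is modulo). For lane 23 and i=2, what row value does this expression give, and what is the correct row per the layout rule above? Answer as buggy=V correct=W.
`(lane / 4)*2 + (i % 2) + 8*(i / 2)`[23,2]⇒18
L=23⇒gr=23>>2=5, th=23&3=3
[2]⇒row 3·2+0+8=14  col gr=5
row: 18 vs 14

buggy=18 correct=14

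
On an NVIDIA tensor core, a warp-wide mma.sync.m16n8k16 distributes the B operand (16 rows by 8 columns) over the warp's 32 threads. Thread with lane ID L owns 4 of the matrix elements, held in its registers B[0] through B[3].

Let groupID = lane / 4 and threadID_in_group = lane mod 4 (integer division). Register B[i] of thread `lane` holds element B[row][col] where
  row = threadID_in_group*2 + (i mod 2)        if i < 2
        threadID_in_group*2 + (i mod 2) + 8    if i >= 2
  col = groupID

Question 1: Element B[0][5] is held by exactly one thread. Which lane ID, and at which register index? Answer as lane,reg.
20,0

c: 5->gid=5  r: 0->r8=0,tid=0,i&1=0
L=5*4+0=20  i=0*2+0=0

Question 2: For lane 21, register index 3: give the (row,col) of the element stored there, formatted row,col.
lane 21: g=5 (21/4), t=1 (21%4)
i=3: r=1*2+1+8=11, c=g=5

11,5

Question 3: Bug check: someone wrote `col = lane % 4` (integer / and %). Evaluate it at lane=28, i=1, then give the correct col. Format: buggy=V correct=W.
buggy=0 correct=7

`lane % 4`[28,1]→0
lane 28: G=7 (28/4), T=0 (28%4)
i=1: r=0*2+1+0=1, c=G=7
col: 0 vs 7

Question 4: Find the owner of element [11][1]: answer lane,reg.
5,3

c:1=>grp=1  r:11=>rB=1,tig=1,lo=1
L=1*4+1=5  i=1*2+1=3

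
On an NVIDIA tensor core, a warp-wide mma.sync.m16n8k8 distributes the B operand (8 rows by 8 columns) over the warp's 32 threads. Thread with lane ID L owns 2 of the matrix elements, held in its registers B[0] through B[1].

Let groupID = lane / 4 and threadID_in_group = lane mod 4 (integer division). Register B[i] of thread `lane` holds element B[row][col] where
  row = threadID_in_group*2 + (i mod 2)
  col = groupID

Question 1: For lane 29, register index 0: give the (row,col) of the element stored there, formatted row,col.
2,7

lane 29->29/4=7, 29 mod 4=1
i=0  r:2·1+0->2  c:7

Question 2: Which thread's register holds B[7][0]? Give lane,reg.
3,1

c: 0->gid=0  r: 7->tid=3,i&1=1
L=0*4+3=3  i=1=1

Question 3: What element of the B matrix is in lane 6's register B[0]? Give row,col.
4,1

L=6→G=6>>2=1, T=6&3=2
[0]→row 2·2+0=4  col G=1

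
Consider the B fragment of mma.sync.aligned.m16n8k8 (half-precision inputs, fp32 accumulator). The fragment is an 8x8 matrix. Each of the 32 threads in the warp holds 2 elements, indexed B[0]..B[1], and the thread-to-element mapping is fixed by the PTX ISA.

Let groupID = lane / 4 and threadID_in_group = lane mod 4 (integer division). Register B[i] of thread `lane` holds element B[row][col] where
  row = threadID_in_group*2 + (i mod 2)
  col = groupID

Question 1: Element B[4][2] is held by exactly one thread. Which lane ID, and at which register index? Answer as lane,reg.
c=2→G=2  r=4→T=2,p=0
L=2*4+2=10  i=0=0

10,0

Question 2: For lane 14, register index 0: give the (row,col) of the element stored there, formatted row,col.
14: g=3,t=2
[0] (2*2+0,3) = (4,3)

4,3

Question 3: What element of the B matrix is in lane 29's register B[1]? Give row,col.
29: gid=7,tid=1
[1] (1*2+1,7) = (3,7)

3,7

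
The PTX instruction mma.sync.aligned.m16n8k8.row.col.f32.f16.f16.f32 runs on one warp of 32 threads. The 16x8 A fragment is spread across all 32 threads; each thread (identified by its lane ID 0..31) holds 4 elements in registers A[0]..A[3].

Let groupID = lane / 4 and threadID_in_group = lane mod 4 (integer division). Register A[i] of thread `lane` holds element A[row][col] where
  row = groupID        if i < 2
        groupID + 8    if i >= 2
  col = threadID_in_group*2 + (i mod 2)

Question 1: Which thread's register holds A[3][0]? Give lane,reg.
r:3=>grp=3,rB=0  c:0=>tig=0,lo=0
L=3*4+0=12  i=0*2+0=0

12,0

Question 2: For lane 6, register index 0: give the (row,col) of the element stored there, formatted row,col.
L=6→G=6>>2=1, T=6&3=2
[0]→row 1+0=1  col 2·2+0=4

1,4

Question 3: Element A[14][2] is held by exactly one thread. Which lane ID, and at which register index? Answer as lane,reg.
r: 14->gid=6,r8=1  c: 2->tid=1,i&1=0
L=6*4+1=25  i=1*2+0=2

25,2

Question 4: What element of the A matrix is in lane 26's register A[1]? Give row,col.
lane 26: g=6 (26/4), t=2 (26%4)
i=1: r=6+0=6, c=2*2+1=5

6,5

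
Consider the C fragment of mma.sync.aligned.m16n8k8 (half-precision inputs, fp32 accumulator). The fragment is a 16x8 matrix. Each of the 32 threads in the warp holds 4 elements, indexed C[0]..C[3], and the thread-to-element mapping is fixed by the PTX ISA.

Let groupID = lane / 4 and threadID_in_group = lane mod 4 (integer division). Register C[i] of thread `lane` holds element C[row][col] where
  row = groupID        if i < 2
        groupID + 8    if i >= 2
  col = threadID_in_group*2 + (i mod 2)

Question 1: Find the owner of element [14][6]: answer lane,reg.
r=14->g=6,rb=1  c=6->t=3,b0=0
L=6*4+3=27  i=1*2+0=2

27,2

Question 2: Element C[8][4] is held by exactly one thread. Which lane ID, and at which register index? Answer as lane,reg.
2,2

r=8⇒gr=0,Rb=1  c=4⇒th=2,odd=0
L=0*4+2=2  i=1*2+0=2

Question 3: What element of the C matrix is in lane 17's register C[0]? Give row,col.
lane 17: g=4 (17/4), t=1 (17%4)
i=0: r=4+0=4, c=1*2+0=2

4,2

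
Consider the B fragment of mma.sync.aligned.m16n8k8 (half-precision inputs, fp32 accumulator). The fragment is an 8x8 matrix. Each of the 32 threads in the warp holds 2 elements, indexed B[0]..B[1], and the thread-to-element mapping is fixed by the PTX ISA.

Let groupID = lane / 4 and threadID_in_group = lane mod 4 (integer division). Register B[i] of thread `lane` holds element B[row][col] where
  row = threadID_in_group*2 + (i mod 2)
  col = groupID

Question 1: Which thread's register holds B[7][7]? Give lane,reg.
31,1

c=7->g=7  r=7->t=3,b0=1
L=7*4+3=31  i=1=1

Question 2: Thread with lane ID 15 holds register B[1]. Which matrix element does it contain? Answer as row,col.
L=15=>grp=15>>2=3, tig=15&3=3
[1]=>row 3·2+1=7  col grp=3

7,3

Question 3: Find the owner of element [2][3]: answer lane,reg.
13,0

c=3⇒gr=3  r=2⇒th=1,odd=0
L=3*4+1=13  i=0=0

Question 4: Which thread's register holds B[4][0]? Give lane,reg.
c: 0->gid=0  r: 4->tid=2,i&1=0
L=0*4+2=2  i=0=0

2,0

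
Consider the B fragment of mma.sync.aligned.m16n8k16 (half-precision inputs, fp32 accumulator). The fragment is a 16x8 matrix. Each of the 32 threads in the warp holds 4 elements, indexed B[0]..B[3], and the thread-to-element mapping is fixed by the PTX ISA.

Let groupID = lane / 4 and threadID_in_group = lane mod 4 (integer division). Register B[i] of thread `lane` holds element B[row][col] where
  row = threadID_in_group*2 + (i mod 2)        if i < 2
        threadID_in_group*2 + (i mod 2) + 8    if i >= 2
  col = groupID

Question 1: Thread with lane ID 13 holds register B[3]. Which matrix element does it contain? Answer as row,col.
11,3

13: gr=3,th=1
[3] (1*2+1+8,3) = (11,3)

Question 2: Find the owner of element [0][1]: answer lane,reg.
4,0

c=1->g=1  r=0->rb=0,t=0,b0=0
L=1*4+0=4  i=0*2+0=0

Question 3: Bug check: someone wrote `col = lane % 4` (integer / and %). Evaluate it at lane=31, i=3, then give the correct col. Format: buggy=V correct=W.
`lane % 4`[31,3]→3
lane 31→31/4=7, 31 mod 4=3
i=3  r:2·3+1+8→15  c:7
col: 3 vs 7

buggy=3 correct=7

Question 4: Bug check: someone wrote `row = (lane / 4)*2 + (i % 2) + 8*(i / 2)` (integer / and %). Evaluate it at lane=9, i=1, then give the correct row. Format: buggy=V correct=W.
buggy=5 correct=3

`(lane / 4)*2 + (i % 2) + 8*(i / 2)`[9,1]→5
lane 9: G=2 (9/4), T=1 (9%4)
i=1: r=1*2+1+0=3, c=G=2
row: 5 vs 3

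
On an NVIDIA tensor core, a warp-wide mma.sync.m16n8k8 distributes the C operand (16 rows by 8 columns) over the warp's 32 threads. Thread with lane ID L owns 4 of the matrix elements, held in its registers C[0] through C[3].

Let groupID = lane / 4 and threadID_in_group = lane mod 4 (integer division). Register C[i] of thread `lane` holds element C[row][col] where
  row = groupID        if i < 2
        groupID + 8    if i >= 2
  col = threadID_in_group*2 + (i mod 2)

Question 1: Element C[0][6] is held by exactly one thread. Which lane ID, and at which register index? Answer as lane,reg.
3,0

r=0→G=0,rhi=0  c=6→T=3,p=0
L=0*4+3=3  i=0*2+0=0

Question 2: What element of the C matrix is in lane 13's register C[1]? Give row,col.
3,3

L=13=>grp=13>>2=3, tig=13&3=1
[1]=>row 3+0=3  col 1·2+1=3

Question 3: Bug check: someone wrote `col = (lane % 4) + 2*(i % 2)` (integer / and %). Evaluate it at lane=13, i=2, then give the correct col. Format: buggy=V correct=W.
buggy=1 correct=2

`(lane % 4) + 2*(i % 2)`[13,2]=>1
L=13=>grp=13>>2=3, tig=13&3=1
[2]=>row 3+8=11  col 1·2+0=2
col: 1 vs 2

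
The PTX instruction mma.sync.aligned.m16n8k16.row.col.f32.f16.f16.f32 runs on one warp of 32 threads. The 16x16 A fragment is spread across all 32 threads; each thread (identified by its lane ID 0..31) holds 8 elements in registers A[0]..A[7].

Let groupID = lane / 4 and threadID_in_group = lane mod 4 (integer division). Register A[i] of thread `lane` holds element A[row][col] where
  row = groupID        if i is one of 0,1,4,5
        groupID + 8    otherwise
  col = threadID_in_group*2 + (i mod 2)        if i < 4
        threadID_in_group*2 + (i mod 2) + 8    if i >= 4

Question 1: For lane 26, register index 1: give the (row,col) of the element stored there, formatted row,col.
6,5

L=26=>grp=26>>2=6, tig=26&3=2
[1]=>row 6+0=6  col 2·2+1+0=5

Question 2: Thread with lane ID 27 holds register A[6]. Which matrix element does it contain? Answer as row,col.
L=27->gid=27>>2=6, tid=27&3=3
[6]->row 6+8=14  col 3·2+0+8=14

14,14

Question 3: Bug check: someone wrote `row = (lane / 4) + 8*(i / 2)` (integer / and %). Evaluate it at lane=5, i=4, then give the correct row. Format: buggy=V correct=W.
`(lane / 4) + 8*(i / 2)`[5,4]->17
5: g=1,t=1
[4] (1+0,1*2+0+8) = (1,10)
row: 17 vs 1

buggy=17 correct=1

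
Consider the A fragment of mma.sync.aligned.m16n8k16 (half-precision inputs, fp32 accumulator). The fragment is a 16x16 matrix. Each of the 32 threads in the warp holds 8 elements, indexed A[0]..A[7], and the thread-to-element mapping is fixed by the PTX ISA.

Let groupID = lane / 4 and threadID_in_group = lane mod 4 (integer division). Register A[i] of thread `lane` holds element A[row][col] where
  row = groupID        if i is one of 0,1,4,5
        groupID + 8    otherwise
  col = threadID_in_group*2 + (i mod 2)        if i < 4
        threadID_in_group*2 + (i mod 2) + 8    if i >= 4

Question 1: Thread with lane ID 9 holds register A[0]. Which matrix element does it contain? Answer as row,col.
2,2

9: gr=2,th=1
[0] (2+0,1*2+0+0) = (2,2)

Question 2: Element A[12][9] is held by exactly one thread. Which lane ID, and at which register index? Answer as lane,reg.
16,7

r=12→G=4,rhi=1  c=9→chi=1,T=0,p=1
L=4*4+0=16  i=1*4+1*2+1=7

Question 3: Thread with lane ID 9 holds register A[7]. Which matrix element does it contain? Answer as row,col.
9: gid=2,tid=1
[7] (2+8,1*2+1+8) = (10,11)

10,11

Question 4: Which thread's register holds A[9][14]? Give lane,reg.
r=9→G=1,rhi=1  c=14→chi=1,T=3,p=0
L=1*4+3=7  i=1*4+1*2+0=6

7,6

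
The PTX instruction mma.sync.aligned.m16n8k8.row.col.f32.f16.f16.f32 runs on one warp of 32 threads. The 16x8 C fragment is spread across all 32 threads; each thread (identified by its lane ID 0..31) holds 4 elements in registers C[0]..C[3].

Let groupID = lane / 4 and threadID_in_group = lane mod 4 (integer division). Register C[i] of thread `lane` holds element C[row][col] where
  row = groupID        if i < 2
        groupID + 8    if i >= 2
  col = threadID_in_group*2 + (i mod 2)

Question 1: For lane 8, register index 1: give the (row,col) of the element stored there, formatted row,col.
2,1

8: grp=2,tig=0
[1] (2+0,0*2+1) = (2,1)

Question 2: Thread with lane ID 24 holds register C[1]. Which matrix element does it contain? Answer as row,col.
6,1

lane 24=>24/4=6, 24 mod 4=0
i=1  r:6+0=>6  c:2·0+1=>1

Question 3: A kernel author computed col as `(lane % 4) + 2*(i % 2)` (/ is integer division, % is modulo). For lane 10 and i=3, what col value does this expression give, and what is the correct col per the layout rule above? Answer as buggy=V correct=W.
`(lane % 4) + 2*(i % 2)`[10,3]=>4
lane 10: grp=2 (10/4), tig=2 (10%4)
i=3: r=2+8=10, c=2*2+1=5
col: 4 vs 5

buggy=4 correct=5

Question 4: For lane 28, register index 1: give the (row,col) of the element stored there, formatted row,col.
28: G=7,T=0
[1] (7+0,0*2+1) = (7,1)

7,1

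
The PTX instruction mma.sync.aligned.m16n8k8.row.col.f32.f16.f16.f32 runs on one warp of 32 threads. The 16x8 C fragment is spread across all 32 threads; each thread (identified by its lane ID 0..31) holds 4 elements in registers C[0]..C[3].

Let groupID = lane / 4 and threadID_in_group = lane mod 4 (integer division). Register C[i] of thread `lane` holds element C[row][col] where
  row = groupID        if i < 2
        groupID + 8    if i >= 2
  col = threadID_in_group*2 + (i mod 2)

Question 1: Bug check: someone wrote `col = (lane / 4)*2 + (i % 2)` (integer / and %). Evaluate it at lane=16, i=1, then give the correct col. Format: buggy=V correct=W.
`(lane / 4)*2 + (i % 2)`[16,1]->9
lane 16->16/4=4, 16 mod 4=0
i=1  r:4+0->4  c:2·0+1->1
col: 9 vs 1

buggy=9 correct=1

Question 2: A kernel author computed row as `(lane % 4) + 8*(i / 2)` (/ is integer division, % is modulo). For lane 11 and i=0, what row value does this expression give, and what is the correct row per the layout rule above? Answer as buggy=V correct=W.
`(lane % 4) + 8*(i / 2)`[11,0]=>3
lane 11: grp=2 (11/4), tig=3 (11%4)
i=0: r=2+0=2, c=3*2+0=6
row: 3 vs 2

buggy=3 correct=2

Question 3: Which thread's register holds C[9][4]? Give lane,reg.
6,2

r=9→G=1,rhi=1  c=4→T=2,p=0
L=1*4+2=6  i=1*2+0=2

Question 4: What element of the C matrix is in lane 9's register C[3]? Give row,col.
lane 9->9/4=2, 9 mod 4=1
i=3  r:2+8->10  c:2·1+1->3

10,3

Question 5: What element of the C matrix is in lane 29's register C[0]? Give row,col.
7,2

L=29⇒gr=29>>2=7, th=29&3=1
[0]⇒row 7+0=7  col 1·2+0=2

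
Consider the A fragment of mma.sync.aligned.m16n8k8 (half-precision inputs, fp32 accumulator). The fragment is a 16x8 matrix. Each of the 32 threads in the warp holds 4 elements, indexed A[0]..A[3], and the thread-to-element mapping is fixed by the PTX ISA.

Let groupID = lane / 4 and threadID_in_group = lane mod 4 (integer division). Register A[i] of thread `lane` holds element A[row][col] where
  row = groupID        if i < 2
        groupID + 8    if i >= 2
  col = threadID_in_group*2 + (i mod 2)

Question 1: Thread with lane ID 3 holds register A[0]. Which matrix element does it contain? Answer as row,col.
0,6

lane 3: g=0 (3/4), t=3 (3%4)
i=0: r=0+0=0, c=3*2+0=6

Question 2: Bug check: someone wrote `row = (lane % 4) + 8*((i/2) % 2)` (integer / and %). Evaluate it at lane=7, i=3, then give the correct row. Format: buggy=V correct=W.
`(lane % 4) + 8*((i/2) % 2)`[7,3]->11
L=7->g=7>>2=1, t=7&3=3
[3]->row 1+8=9  col 3·2+1=7
row: 11 vs 9

buggy=11 correct=9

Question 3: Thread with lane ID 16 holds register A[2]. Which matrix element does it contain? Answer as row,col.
lane 16: gr=4 (16/4), th=0 (16%4)
i=2: r=4+8=12, c=0*2+0=0

12,0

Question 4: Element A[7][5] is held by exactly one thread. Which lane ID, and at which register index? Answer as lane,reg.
r=7→G=7,rhi=0  c=5→T=2,p=1
L=7*4+2=30  i=0*2+1=1

30,1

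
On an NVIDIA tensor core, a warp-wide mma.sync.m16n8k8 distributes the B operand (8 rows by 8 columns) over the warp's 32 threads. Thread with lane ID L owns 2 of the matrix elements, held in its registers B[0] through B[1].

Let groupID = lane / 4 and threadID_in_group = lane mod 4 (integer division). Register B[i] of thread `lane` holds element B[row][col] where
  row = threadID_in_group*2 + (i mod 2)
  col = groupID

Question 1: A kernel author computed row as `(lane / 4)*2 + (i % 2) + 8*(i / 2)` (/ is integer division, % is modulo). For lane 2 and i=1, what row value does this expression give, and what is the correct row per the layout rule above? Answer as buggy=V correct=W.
`(lane / 4)*2 + (i % 2) + 8*(i / 2)`[2,1]→1
lane 2: G=0 (2/4), T=2 (2%4)
i=1: r=2*2+1=5, c=G=0
row: 1 vs 5

buggy=1 correct=5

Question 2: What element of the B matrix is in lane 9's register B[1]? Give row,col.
lane 9->9/4=2, 9 mod 4=1
i=1  r:2·1+1->3  c:2

3,2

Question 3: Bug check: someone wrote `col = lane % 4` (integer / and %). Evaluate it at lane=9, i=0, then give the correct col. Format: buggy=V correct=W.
`lane % 4`[9,0]->1
9: gid=2,tid=1
[0] (1*2+0,2) = (2,2)
col: 1 vs 2

buggy=1 correct=2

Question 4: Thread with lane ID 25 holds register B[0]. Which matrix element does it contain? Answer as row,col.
2,6

lane 25: grp=6 (25/4), tig=1 (25%4)
i=0: r=1*2+0=2, c=grp=6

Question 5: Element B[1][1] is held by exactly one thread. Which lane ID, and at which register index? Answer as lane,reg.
4,1

c=1⇒gr=1  r=1⇒th=0,odd=1
L=1*4+0=4  i=1=1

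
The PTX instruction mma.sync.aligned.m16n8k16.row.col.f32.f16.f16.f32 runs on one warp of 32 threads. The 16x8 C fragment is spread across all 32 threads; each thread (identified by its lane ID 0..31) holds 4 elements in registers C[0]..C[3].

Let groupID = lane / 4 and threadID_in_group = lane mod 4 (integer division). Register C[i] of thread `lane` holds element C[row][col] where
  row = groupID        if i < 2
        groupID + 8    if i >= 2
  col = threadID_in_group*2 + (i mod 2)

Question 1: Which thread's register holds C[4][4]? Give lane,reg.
r=4->g=4,rb=0  c=4->t=2,b0=0
L=4*4+2=18  i=0*2+0=0

18,0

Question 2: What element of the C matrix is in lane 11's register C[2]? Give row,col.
10,6

lane 11: G=2 (11/4), T=3 (11%4)
i=2: r=2+8=10, c=3*2+0=6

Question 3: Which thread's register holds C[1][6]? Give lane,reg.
7,0

r:1=>grp=1,rB=0  c:6=>tig=3,lo=0
L=1*4+3=7  i=0*2+0=0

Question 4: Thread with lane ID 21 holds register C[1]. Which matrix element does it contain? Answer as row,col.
5,3

lane 21: gr=5 (21/4), th=1 (21%4)
i=1: r=5+0=5, c=1*2+1=3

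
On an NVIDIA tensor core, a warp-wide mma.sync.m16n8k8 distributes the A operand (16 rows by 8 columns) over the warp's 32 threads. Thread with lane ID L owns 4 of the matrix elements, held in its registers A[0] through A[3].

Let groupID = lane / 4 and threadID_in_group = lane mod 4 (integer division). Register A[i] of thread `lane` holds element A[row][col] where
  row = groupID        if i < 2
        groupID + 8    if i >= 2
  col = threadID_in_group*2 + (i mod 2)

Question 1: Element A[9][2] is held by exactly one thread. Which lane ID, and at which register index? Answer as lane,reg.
r: 9->gid=1,r8=1  c: 2->tid=1,i&1=0
L=1*4+1=5  i=1*2+0=2

5,2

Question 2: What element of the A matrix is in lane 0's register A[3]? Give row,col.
0: gid=0,tid=0
[3] (0+8,0*2+1) = (8,1)

8,1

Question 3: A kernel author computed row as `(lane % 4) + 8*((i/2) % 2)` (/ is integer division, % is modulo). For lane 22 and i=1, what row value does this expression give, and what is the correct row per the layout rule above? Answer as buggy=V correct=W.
`(lane % 4) + 8*((i/2) % 2)`[22,1]->2
lane 22->22/4=5, 22 mod 4=2
i=1  r:5+0->5  c:2·2+1->5
row: 2 vs 5

buggy=2 correct=5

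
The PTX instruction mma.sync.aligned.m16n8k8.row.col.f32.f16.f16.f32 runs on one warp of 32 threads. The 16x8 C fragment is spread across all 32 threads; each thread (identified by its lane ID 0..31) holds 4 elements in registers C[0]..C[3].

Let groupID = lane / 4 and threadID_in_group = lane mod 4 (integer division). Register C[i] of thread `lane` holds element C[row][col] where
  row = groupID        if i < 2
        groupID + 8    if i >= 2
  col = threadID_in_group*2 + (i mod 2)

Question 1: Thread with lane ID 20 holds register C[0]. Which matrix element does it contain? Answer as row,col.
5,0

lane 20: gr=5 (20/4), th=0 (20%4)
i=0: r=5+0=5, c=0*2+0=0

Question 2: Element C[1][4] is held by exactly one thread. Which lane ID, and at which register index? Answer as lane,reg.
6,0

r=1->g=1,rb=0  c=4->t=2,b0=0
L=1*4+2=6  i=0*2+0=0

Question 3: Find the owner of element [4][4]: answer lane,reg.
r=4→G=4,rhi=0  c=4→T=2,p=0
L=4*4+2=18  i=0*2+0=0

18,0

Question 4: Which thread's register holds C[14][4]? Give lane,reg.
26,2

r=14->g=6,rb=1  c=4->t=2,b0=0
L=6*4+2=26  i=1*2+0=2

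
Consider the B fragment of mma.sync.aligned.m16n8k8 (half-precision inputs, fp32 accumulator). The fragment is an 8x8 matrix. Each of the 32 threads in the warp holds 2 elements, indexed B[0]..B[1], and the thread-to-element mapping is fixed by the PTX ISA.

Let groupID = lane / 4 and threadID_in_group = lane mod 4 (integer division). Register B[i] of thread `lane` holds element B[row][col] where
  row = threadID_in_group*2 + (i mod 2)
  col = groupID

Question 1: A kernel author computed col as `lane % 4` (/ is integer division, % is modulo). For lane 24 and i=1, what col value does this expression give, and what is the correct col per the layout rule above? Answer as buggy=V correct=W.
`lane % 4`[24,1]->0
lane 24->24/4=6, 24 mod 4=0
i=1  r:2·0+1->1  c:6
col: 0 vs 6

buggy=0 correct=6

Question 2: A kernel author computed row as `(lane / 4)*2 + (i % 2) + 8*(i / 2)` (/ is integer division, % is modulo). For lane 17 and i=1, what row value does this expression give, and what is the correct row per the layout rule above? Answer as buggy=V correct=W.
`(lane / 4)*2 + (i % 2) + 8*(i / 2)`[17,1]⇒9
lane 17⇒17/4=4, 17 mod 4=1
i=1  r:2·1+1⇒3  c:4
row: 9 vs 3

buggy=9 correct=3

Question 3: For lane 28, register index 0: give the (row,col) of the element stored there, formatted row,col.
28: gid=7,tid=0
[0] (0*2+0,7) = (0,7)

0,7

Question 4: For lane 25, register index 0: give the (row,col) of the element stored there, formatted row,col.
25: gr=6,th=1
[0] (1*2+0,6) = (2,6)

2,6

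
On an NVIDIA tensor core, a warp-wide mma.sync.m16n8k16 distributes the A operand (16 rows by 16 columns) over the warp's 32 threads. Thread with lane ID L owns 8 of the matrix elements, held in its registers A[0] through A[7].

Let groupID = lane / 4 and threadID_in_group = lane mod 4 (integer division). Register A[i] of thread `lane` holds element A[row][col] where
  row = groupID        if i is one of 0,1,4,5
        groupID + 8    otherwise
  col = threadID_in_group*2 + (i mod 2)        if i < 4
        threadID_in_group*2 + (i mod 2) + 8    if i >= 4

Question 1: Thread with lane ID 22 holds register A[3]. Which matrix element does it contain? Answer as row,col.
L=22->g=22>>2=5, t=22&3=2
[3]->row 5+8=13  col 2·2+1+0=5

13,5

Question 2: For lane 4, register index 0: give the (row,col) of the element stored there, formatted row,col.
1,0

lane 4->4/4=1, 4 mod 4=0
i=0  r:1+0->1  c:2·0+0+0->0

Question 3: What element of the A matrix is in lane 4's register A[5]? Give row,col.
1,9

lane 4->4/4=1, 4 mod 4=0
i=5  r:1+0->1  c:2·0+1+8->9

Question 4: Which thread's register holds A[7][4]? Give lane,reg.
r:7=>grp=7,rB=0  c:4=>cB=0,tig=2,lo=0
L=7*4+2=30  i=0*4+0*2+0=0

30,0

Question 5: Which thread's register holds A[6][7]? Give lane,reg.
r: 6->gid=6,r8=0  c: 7->c8=0,tid=3,i&1=1
L=6*4+3=27  i=0*4+0*2+1=1

27,1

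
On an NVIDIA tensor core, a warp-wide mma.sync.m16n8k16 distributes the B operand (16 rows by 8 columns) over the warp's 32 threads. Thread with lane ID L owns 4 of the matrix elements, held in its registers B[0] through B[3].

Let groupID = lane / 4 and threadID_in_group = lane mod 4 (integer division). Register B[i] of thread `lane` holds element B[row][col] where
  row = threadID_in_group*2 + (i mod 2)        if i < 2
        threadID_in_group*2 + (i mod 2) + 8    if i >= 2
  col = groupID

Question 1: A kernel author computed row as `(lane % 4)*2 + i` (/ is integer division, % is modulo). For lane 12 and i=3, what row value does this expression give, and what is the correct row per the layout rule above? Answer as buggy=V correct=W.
buggy=3 correct=9

`(lane % 4)*2 + i`[12,3]->3
L=12->gid=12>>2=3, tid=12&3=0
[3]->row 0·2+1+8=9  col gid=3
row: 3 vs 9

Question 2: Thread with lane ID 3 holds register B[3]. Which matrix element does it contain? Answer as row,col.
15,0

lane 3: gr=0 (3/4), th=3 (3%4)
i=3: r=3*2+1+8=15, c=gr=0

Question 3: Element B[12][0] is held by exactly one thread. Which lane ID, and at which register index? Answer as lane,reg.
c=0⇒gr=0  r=12⇒Rb=1,th=2,odd=0
L=0*4+2=2  i=1*2+0=2

2,2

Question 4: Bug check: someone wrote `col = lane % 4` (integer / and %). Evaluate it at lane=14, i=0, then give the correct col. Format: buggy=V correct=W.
buggy=2 correct=3

`lane % 4`[14,0]->2
lane 14->14/4=3, 14 mod 4=2
i=0  r:2·2+0+0->4  c:3
col: 2 vs 3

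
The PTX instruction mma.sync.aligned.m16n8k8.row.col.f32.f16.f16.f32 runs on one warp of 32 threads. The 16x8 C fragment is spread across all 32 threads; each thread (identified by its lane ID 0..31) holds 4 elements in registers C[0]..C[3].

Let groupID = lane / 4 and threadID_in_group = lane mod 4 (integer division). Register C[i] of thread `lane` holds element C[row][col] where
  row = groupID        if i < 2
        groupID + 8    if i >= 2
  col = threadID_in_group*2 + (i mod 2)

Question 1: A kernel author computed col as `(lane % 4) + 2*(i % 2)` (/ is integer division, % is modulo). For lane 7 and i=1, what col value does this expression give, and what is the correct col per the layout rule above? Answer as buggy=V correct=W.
`(lane % 4) + 2*(i % 2)`[7,1]=>5
lane 7: grp=1 (7/4), tig=3 (7%4)
i=1: r=1+0=1, c=3*2+1=7
col: 5 vs 7

buggy=5 correct=7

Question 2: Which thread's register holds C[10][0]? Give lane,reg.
r=10⇒gr=2,Rb=1  c=0⇒th=0,odd=0
L=2*4+0=8  i=1*2+0=2

8,2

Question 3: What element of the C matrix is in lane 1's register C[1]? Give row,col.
0,3

1: gr=0,th=1
[1] (0+0,1*2+1) = (0,3)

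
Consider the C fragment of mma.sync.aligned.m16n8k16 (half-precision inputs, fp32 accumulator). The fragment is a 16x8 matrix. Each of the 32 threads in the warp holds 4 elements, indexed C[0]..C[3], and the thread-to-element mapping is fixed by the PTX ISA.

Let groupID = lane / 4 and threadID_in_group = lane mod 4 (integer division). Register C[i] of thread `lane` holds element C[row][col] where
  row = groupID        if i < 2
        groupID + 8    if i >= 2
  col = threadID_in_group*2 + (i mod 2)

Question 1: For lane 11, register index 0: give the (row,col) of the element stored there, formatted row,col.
L=11->gid=11>>2=2, tid=11&3=3
[0]->row 2+0=2  col 3·2+0=6

2,6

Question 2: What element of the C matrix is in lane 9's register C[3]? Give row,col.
10,3

9: g=2,t=1
[3] (2+8,1*2+1) = (10,3)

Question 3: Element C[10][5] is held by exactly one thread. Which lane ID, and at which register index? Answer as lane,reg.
r=10->g=2,rb=1  c=5->t=2,b0=1
L=2*4+2=10  i=1*2+1=3

10,3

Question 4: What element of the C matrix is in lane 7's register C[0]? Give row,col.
1,6

7: gr=1,th=3
[0] (1+0,3*2+0) = (1,6)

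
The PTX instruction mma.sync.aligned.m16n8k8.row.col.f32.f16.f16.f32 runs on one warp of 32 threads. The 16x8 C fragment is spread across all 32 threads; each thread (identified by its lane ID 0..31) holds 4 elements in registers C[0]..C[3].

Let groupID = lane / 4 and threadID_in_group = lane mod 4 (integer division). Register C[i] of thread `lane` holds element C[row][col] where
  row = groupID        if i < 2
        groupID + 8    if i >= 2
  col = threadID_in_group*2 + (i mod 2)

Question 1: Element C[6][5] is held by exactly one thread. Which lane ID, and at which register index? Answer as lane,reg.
26,1

r=6->g=6,rb=0  c=5->t=2,b0=1
L=6*4+2=26  i=0*2+1=1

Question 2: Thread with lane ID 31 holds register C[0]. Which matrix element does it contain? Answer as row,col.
7,6

lane 31: grp=7 (31/4), tig=3 (31%4)
i=0: r=7+0=7, c=3*2+0=6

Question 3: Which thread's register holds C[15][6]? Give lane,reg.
r: 15->gid=7,r8=1  c: 6->tid=3,i&1=0
L=7*4+3=31  i=1*2+0=2

31,2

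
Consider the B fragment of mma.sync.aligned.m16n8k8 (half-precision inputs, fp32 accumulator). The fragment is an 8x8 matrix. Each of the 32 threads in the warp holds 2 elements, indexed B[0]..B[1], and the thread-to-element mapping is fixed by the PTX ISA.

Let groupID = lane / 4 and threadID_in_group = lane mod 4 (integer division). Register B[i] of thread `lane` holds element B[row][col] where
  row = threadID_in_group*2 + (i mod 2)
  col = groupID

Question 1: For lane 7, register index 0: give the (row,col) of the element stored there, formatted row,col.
6,1

L=7->g=7>>2=1, t=7&3=3
[0]->row 3·2+0=6  col g=1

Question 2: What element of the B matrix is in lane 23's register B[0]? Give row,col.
L=23->gid=23>>2=5, tid=23&3=3
[0]->row 3·2+0=6  col gid=5

6,5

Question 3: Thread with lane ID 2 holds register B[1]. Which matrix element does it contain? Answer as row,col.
lane 2: G=0 (2/4), T=2 (2%4)
i=1: r=2*2+1=5, c=G=0

5,0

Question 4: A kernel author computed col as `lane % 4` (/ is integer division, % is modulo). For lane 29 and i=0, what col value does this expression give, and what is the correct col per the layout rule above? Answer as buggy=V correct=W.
buggy=1 correct=7

`lane % 4`[29,0]->1
L=29->gid=29>>2=7, tid=29&3=1
[0]->row 1·2+0=2  col gid=7
col: 1 vs 7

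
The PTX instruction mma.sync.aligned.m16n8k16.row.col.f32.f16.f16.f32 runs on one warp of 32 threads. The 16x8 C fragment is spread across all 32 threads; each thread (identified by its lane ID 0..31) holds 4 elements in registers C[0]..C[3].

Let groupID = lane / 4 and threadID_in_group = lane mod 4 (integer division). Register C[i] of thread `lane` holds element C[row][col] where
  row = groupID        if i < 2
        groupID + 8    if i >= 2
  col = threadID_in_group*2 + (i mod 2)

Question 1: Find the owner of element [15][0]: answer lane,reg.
r:15=>grp=7,rB=1  c:0=>tig=0,lo=0
L=7*4+0=28  i=1*2+0=2

28,2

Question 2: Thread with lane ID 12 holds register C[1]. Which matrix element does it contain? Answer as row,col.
lane 12->12/4=3, 12 mod 4=0
i=1  r:3+0->3  c:2·0+1->1

3,1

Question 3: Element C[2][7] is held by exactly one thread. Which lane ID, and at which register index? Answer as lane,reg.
11,1

r=2⇒gr=2,Rb=0  c=7⇒th=3,odd=1
L=2*4+3=11  i=0*2+1=1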